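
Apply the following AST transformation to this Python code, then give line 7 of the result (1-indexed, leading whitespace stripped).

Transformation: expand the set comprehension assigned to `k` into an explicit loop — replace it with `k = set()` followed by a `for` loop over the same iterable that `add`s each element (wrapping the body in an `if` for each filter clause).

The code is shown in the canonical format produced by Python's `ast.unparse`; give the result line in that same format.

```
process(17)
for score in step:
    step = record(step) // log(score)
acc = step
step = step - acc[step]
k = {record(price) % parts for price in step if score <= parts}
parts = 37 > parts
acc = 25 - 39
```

Transformed code:
process(17)
for score in step:
    step = record(step) // log(score)
acc = step
step = step - acc[step]
k = set()
for price in step:
    if score <= parts:
        k.add(record(price) % parts)
parts = 37 > parts
acc = 25 - 39

for price in step:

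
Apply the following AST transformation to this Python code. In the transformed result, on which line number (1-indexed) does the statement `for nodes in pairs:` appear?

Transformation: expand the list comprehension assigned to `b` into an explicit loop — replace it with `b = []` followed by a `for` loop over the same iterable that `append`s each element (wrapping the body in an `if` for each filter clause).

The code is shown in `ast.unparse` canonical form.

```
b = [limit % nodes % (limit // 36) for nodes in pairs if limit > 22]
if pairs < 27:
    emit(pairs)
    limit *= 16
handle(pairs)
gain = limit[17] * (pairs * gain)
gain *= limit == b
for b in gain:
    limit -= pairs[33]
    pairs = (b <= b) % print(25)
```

2

Transformed code:
b = []
for nodes in pairs:
    if limit > 22:
        b.append(limit % nodes % (limit // 36))
if pairs < 27:
    emit(pairs)
    limit *= 16
handle(pairs)
gain = limit[17] * (pairs * gain)
gain *= limit == b
for b in gain:
    limit -= pairs[33]
    pairs = (b <= b) % print(25)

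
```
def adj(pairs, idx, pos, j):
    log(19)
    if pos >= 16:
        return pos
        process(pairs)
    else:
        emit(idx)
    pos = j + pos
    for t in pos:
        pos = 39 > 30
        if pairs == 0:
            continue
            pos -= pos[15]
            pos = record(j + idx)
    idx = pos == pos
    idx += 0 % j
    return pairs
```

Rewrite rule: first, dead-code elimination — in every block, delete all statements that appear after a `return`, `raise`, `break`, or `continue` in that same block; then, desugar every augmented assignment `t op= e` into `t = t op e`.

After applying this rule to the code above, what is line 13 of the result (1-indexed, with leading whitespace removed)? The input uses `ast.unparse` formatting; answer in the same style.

Transformed code:
def adj(pairs, idx, pos, j):
    log(19)
    if pos >= 16:
        return pos
    else:
        emit(idx)
    pos = j + pos
    for t in pos:
        pos = 39 > 30
        if pairs == 0:
            continue
    idx = pos == pos
    idx = idx + 0 % j
    return pairs

idx = idx + 0 % j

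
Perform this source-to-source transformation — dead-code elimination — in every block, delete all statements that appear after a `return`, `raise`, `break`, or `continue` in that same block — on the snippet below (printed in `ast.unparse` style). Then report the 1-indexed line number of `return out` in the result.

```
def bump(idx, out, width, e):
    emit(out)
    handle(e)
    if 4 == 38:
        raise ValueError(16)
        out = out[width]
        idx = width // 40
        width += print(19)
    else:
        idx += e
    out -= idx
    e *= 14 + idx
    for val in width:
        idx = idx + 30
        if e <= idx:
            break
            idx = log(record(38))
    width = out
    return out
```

Transformed code:
def bump(idx, out, width, e):
    emit(out)
    handle(e)
    if 4 == 38:
        raise ValueError(16)
    else:
        idx += e
    out -= idx
    e *= 14 + idx
    for val in width:
        idx = idx + 30
        if e <= idx:
            break
    width = out
    return out

15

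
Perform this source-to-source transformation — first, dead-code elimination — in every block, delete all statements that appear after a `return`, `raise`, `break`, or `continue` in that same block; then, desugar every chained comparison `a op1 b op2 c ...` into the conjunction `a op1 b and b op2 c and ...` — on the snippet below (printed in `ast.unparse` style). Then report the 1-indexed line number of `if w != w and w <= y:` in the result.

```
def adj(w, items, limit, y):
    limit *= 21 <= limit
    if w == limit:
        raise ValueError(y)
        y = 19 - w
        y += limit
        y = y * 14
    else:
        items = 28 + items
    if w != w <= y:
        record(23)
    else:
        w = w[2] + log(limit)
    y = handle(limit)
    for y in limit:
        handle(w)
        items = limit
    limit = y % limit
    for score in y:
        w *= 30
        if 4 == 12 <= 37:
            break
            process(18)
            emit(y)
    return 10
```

Transformed code:
def adj(w, items, limit, y):
    limit *= 21 <= limit
    if w == limit:
        raise ValueError(y)
    else:
        items = 28 + items
    if w != w and w <= y:
        record(23)
    else:
        w = w[2] + log(limit)
    y = handle(limit)
    for y in limit:
        handle(w)
        items = limit
    limit = y % limit
    for score in y:
        w *= 30
        if 4 == 12 and 12 <= 37:
            break
    return 10

7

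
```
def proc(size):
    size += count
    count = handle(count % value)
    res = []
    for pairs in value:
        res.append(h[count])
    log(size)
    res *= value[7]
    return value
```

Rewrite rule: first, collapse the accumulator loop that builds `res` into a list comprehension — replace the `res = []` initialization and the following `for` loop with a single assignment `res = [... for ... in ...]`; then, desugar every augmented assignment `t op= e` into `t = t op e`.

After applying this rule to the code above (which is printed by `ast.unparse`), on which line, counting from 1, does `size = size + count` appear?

2

Transformed code:
def proc(size):
    size = size + count
    count = handle(count % value)
    res = [h[count] for pairs in value]
    log(size)
    res = res * value[7]
    return value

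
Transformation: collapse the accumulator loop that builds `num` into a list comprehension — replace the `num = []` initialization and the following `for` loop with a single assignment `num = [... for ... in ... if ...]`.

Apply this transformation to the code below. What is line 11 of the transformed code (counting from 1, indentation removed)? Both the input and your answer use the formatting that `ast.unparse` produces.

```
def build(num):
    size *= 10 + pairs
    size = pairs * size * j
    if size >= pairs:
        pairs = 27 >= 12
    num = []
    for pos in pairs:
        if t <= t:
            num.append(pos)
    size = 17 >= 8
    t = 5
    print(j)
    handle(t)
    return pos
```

Transformed code:
def build(num):
    size *= 10 + pairs
    size = pairs * size * j
    if size >= pairs:
        pairs = 27 >= 12
    num = [pos for pos in pairs if t <= t]
    size = 17 >= 8
    t = 5
    print(j)
    handle(t)
    return pos

return pos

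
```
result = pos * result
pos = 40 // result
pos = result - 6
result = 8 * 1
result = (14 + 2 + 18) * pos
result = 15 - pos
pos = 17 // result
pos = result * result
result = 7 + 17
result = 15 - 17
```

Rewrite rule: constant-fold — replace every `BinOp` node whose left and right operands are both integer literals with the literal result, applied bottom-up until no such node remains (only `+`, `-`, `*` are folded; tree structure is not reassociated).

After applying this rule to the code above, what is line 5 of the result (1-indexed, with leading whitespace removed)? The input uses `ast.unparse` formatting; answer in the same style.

Transformed code:
result = pos * result
pos = 40 // result
pos = result - 6
result = 8
result = 34 * pos
result = 15 - pos
pos = 17 // result
pos = result * result
result = 24
result = -2

result = 34 * pos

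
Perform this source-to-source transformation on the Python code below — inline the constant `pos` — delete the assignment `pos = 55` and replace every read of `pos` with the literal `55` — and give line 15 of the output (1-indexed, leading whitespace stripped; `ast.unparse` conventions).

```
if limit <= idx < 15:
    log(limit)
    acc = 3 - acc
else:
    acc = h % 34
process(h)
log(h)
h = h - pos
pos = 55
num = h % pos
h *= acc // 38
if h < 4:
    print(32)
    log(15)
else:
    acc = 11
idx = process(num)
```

Transformed code:
if limit <= idx < 15:
    log(limit)
    acc = 3 - acc
else:
    acc = h % 34
process(h)
log(h)
h = h - 55
num = h % 55
h *= acc // 38
if h < 4:
    print(32)
    log(15)
else:
    acc = 11
idx = process(num)

acc = 11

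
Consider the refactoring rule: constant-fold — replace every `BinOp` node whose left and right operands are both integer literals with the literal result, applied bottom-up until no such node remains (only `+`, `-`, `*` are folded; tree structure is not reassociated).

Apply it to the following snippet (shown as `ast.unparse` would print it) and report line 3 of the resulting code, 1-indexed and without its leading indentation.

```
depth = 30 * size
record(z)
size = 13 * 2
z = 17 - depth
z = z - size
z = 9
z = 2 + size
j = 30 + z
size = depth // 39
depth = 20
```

size = 26

Transformed code:
depth = 30 * size
record(z)
size = 26
z = 17 - depth
z = z - size
z = 9
z = 2 + size
j = 30 + z
size = depth // 39
depth = 20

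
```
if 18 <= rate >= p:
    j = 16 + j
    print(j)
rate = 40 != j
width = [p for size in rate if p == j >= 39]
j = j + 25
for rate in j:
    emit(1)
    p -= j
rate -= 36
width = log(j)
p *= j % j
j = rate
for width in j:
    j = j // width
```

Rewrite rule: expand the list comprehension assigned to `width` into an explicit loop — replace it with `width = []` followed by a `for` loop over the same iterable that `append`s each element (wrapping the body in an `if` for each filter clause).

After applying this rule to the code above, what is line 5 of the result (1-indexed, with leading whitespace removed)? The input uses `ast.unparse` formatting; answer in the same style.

Transformed code:
if 18 <= rate >= p:
    j = 16 + j
    print(j)
rate = 40 != j
width = []
for size in rate:
    if p == j >= 39:
        width.append(p)
j = j + 25
for rate in j:
    emit(1)
    p -= j
rate -= 36
width = log(j)
p *= j % j
j = rate
for width in j:
    j = j // width

width = []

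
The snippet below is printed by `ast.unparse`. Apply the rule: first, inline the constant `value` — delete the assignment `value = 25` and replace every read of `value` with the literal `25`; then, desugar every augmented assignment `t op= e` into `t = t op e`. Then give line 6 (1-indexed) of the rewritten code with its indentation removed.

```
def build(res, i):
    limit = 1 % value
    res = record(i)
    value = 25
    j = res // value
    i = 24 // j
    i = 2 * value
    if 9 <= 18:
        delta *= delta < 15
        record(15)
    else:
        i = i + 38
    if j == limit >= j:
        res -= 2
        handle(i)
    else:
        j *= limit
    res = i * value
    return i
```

i = 2 * 25

Transformed code:
def build(res, i):
    limit = 1 % 25
    res = record(i)
    j = res // 25
    i = 24 // j
    i = 2 * 25
    if 9 <= 18:
        delta = delta * (delta < 15)
        record(15)
    else:
        i = i + 38
    if j == limit >= j:
        res = res - 2
        handle(i)
    else:
        j = j * limit
    res = i * 25
    return i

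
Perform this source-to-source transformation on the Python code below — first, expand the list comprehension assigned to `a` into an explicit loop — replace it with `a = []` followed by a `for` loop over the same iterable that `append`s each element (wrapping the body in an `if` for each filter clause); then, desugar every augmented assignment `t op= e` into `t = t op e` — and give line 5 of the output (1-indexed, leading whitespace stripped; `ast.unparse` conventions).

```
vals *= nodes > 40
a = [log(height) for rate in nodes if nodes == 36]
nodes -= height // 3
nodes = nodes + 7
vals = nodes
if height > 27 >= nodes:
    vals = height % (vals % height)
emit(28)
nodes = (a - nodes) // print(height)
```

a.append(log(height))

Transformed code:
vals = vals * (nodes > 40)
a = []
for rate in nodes:
    if nodes == 36:
        a.append(log(height))
nodes = nodes - height // 3
nodes = nodes + 7
vals = nodes
if height > 27 >= nodes:
    vals = height % (vals % height)
emit(28)
nodes = (a - nodes) // print(height)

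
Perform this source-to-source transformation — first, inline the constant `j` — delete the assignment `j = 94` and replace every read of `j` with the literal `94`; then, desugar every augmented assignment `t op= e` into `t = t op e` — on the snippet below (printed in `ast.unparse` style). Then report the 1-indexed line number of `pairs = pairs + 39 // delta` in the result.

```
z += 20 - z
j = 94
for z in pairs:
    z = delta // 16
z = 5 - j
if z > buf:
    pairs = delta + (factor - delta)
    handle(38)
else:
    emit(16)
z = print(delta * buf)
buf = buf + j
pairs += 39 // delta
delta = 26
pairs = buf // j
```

Transformed code:
z = z + (20 - z)
for z in pairs:
    z = delta // 16
z = 5 - 94
if z > buf:
    pairs = delta + (factor - delta)
    handle(38)
else:
    emit(16)
z = print(delta * buf)
buf = buf + 94
pairs = pairs + 39 // delta
delta = 26
pairs = buf // 94

12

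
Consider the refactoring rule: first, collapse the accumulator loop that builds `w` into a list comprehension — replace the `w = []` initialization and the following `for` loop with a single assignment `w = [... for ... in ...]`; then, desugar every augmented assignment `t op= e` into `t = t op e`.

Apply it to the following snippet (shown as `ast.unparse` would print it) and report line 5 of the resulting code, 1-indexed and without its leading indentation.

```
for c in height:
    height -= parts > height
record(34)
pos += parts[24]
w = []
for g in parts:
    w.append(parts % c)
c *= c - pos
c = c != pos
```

Transformed code:
for c in height:
    height = height - (parts > height)
record(34)
pos = pos + parts[24]
w = [parts % c for g in parts]
c = c * (c - pos)
c = c != pos

w = [parts % c for g in parts]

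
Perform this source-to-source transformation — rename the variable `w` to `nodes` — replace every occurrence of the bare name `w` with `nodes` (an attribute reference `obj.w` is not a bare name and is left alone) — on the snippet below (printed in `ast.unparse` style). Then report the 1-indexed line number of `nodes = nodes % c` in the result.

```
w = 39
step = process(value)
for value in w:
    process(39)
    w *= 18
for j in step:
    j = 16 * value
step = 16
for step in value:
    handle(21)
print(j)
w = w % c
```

Transformed code:
nodes = 39
step = process(value)
for value in nodes:
    process(39)
    nodes *= 18
for j in step:
    j = 16 * value
step = 16
for step in value:
    handle(21)
print(j)
nodes = nodes % c

12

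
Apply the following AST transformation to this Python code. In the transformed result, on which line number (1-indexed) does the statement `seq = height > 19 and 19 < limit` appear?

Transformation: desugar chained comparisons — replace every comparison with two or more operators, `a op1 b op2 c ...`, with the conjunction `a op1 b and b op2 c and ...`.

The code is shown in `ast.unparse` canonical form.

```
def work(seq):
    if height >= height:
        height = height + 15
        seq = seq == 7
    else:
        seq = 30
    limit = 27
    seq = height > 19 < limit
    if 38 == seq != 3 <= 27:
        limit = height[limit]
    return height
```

Transformed code:
def work(seq):
    if height >= height:
        height = height + 15
        seq = seq == 7
    else:
        seq = 30
    limit = 27
    seq = height > 19 and 19 < limit
    if 38 == seq and seq != 3 and (3 <= 27):
        limit = height[limit]
    return height

8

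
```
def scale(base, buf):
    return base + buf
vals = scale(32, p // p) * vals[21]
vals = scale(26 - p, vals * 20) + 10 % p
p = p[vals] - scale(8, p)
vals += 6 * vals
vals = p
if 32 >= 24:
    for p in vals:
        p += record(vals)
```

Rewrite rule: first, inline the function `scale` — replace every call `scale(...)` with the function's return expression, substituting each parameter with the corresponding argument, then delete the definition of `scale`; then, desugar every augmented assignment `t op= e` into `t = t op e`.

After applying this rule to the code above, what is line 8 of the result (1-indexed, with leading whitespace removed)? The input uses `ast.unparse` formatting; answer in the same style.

p = p + record(vals)

Transformed code:
vals = (32 + p // p) * vals[21]
vals = 26 - p + vals * 20 + 10 % p
p = p[vals] - (8 + p)
vals = vals + 6 * vals
vals = p
if 32 >= 24:
    for p in vals:
        p = p + record(vals)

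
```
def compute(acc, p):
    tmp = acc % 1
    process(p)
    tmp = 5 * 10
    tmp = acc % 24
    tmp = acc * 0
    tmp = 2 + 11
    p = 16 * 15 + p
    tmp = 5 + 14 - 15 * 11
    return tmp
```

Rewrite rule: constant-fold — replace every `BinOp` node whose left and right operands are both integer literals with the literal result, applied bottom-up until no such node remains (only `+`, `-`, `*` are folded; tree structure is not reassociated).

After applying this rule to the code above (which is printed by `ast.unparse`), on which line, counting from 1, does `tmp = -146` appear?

Transformed code:
def compute(acc, p):
    tmp = acc % 1
    process(p)
    tmp = 50
    tmp = acc % 24
    tmp = acc * 0
    tmp = 13
    p = 240 + p
    tmp = -146
    return tmp

9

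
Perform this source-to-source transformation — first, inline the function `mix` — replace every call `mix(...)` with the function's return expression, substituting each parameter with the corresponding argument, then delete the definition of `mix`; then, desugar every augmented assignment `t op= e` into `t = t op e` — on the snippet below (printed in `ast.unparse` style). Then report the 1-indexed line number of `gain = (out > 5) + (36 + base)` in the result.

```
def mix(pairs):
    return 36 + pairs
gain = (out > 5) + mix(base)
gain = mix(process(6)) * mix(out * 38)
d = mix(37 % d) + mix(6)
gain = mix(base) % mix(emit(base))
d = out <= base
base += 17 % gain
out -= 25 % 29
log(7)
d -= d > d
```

Transformed code:
gain = (out > 5) + (36 + base)
gain = (36 + process(6)) * (36 + out * 38)
d = 36 + 37 % d + (36 + 6)
gain = (36 + base) % (36 + emit(base))
d = out <= base
base = base + 17 % gain
out = out - 25 % 29
log(7)
d = d - (d > d)

1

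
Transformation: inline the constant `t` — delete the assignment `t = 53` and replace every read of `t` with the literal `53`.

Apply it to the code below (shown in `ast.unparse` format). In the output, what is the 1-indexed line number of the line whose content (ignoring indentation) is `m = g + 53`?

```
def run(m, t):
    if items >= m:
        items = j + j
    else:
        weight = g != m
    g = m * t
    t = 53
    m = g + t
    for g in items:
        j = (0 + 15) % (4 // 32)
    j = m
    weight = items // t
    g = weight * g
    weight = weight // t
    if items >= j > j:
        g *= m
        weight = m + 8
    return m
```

Transformed code:
def run(m, t):
    if items >= m:
        items = j + j
    else:
        weight = g != m
    g = m * 53
    m = g + 53
    for g in items:
        j = (0 + 15) % (4 // 32)
    j = m
    weight = items // 53
    g = weight * g
    weight = weight // 53
    if items >= j > j:
        g *= m
        weight = m + 8
    return m

7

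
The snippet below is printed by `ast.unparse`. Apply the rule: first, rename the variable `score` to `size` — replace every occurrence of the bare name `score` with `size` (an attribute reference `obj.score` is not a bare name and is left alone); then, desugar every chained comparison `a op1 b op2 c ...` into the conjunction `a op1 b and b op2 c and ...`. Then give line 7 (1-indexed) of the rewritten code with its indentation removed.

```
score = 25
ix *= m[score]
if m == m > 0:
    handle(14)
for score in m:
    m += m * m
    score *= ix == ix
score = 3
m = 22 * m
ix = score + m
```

Transformed code:
size = 25
ix *= m[size]
if m == m and m > 0:
    handle(14)
for size in m:
    m += m * m
    size *= ix == ix
size = 3
m = 22 * m
ix = size + m

size *= ix == ix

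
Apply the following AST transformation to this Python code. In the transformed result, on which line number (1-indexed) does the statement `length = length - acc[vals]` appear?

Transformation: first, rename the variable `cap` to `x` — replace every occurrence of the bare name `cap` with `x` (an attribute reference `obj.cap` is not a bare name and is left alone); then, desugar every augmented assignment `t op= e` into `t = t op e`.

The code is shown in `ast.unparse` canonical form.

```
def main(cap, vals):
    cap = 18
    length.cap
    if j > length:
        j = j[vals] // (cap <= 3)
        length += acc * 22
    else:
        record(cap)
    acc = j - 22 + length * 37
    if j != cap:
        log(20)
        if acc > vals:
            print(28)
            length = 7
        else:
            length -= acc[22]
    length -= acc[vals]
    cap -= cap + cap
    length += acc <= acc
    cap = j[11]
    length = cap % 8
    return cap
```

Transformed code:
def main(x, vals):
    x = 18
    length.cap
    if j > length:
        j = j[vals] // (x <= 3)
        length = length + acc * 22
    else:
        record(x)
    acc = j - 22 + length * 37
    if j != x:
        log(20)
        if acc > vals:
            print(28)
            length = 7
        else:
            length = length - acc[22]
    length = length - acc[vals]
    x = x - (x + x)
    length = length + (acc <= acc)
    x = j[11]
    length = x % 8
    return x

17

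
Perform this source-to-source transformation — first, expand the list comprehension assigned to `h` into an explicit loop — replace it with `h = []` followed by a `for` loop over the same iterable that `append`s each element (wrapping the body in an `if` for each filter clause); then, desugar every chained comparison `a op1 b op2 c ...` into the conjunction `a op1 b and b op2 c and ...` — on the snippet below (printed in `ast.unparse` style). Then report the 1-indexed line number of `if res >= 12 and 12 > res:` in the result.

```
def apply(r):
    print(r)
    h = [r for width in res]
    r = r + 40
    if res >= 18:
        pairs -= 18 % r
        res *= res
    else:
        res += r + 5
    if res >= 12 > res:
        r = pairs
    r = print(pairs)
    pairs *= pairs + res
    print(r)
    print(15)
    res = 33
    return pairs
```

Transformed code:
def apply(r):
    print(r)
    h = []
    for width in res:
        h.append(r)
    r = r + 40
    if res >= 18:
        pairs -= 18 % r
        res *= res
    else:
        res += r + 5
    if res >= 12 and 12 > res:
        r = pairs
    r = print(pairs)
    pairs *= pairs + res
    print(r)
    print(15)
    res = 33
    return pairs

12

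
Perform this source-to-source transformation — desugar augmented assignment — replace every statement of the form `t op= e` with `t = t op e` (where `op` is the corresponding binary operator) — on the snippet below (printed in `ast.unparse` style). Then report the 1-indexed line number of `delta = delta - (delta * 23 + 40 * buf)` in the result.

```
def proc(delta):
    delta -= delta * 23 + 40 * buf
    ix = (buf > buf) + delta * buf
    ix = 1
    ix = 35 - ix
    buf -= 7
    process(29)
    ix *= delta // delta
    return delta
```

Transformed code:
def proc(delta):
    delta = delta - (delta * 23 + 40 * buf)
    ix = (buf > buf) + delta * buf
    ix = 1
    ix = 35 - ix
    buf = buf - 7
    process(29)
    ix = ix * (delta // delta)
    return delta

2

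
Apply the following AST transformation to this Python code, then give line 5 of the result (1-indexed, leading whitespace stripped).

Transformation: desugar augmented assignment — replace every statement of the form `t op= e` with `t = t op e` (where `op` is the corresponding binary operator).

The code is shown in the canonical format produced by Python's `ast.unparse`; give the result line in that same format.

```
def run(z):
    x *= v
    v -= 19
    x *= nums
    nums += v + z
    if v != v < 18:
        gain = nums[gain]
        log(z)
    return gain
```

nums = nums + (v + z)

Transformed code:
def run(z):
    x = x * v
    v = v - 19
    x = x * nums
    nums = nums + (v + z)
    if v != v < 18:
        gain = nums[gain]
        log(z)
    return gain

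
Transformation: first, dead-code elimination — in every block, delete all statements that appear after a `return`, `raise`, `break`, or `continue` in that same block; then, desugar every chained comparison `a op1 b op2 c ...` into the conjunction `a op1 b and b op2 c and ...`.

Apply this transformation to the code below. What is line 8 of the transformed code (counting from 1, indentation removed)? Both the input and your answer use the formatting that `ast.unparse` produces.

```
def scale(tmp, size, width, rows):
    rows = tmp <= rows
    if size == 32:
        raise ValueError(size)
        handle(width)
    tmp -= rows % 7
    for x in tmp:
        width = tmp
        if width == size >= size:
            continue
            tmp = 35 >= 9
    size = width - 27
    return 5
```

if width == size and size >= size:

Transformed code:
def scale(tmp, size, width, rows):
    rows = tmp <= rows
    if size == 32:
        raise ValueError(size)
    tmp -= rows % 7
    for x in tmp:
        width = tmp
        if width == size and size >= size:
            continue
    size = width - 27
    return 5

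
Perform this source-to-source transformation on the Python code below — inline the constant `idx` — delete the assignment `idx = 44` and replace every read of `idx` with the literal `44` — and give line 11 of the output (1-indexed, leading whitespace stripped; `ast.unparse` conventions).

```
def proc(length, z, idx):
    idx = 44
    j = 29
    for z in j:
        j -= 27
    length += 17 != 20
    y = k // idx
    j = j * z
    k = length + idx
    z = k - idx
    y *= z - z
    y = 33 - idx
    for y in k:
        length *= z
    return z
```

y = 33 - 44

Transformed code:
def proc(length, z, idx):
    j = 29
    for z in j:
        j -= 27
    length += 17 != 20
    y = k // 44
    j = j * z
    k = length + 44
    z = k - 44
    y *= z - z
    y = 33 - 44
    for y in k:
        length *= z
    return z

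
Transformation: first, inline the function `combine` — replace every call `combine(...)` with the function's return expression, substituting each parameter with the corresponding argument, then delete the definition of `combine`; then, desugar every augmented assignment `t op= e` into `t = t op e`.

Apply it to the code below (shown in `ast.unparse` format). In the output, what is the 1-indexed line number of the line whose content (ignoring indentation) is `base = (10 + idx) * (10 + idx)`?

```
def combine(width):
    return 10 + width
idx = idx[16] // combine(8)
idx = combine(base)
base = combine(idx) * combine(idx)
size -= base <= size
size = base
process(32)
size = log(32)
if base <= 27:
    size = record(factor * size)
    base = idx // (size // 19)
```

Transformed code:
idx = idx[16] // (10 + 8)
idx = 10 + base
base = (10 + idx) * (10 + idx)
size = size - (base <= size)
size = base
process(32)
size = log(32)
if base <= 27:
    size = record(factor * size)
    base = idx // (size // 19)

3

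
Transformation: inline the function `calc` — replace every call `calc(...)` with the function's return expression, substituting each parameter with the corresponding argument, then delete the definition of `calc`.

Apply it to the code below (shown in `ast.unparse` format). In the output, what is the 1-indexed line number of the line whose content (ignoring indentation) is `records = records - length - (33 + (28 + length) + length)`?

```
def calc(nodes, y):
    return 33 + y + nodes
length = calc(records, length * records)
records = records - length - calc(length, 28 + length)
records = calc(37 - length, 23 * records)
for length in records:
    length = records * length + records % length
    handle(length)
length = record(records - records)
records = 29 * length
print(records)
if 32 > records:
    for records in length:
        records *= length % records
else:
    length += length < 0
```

2

Transformed code:
length = 33 + length * records + records
records = records - length - (33 + (28 + length) + length)
records = 33 + 23 * records + (37 - length)
for length in records:
    length = records * length + records % length
    handle(length)
length = record(records - records)
records = 29 * length
print(records)
if 32 > records:
    for records in length:
        records *= length % records
else:
    length += length < 0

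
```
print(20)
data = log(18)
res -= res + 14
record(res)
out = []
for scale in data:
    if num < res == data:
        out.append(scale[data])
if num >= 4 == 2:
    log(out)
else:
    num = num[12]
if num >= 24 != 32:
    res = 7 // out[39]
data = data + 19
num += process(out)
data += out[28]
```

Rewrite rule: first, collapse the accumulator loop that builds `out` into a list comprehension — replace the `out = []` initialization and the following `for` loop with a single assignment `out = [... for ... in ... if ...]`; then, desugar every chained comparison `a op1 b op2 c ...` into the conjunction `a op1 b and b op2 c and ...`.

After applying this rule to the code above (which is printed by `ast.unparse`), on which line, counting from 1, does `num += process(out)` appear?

Transformed code:
print(20)
data = log(18)
res -= res + 14
record(res)
out = [scale[data] for scale in data if num < res and res == data]
if num >= 4 and 4 == 2:
    log(out)
else:
    num = num[12]
if num >= 24 and 24 != 32:
    res = 7 // out[39]
data = data + 19
num += process(out)
data += out[28]

13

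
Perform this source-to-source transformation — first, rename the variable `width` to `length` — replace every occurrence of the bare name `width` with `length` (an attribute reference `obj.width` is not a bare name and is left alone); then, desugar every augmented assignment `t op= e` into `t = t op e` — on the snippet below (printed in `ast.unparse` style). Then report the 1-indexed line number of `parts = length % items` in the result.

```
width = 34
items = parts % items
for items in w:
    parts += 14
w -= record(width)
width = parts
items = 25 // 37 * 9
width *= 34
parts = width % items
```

9

Transformed code:
length = 34
items = parts % items
for items in w:
    parts = parts + 14
w = w - record(length)
length = parts
items = 25 // 37 * 9
length = length * 34
parts = length % items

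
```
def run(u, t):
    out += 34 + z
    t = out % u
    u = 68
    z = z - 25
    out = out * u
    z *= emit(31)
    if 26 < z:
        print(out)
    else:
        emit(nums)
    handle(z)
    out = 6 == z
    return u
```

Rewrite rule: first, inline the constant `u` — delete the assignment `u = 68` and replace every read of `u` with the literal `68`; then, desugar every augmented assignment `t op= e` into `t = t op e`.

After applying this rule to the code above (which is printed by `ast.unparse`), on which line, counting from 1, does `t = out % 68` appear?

Transformed code:
def run(u, t):
    out = out + (34 + z)
    t = out % 68
    z = z - 25
    out = out * 68
    z = z * emit(31)
    if 26 < z:
        print(out)
    else:
        emit(nums)
    handle(z)
    out = 6 == z
    return 68

3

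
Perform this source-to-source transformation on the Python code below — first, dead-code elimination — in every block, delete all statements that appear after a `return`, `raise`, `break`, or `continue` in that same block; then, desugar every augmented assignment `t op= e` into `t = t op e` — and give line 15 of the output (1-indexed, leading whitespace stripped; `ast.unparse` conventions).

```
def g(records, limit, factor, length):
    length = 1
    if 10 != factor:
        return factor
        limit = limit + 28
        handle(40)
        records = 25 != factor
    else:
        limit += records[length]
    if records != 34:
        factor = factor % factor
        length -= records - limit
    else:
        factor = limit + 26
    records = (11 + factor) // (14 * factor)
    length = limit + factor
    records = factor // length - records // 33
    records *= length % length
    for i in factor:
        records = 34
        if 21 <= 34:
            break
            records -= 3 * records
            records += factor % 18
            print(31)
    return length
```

records = records * (length % length)

Transformed code:
def g(records, limit, factor, length):
    length = 1
    if 10 != factor:
        return factor
    else:
        limit = limit + records[length]
    if records != 34:
        factor = factor % factor
        length = length - (records - limit)
    else:
        factor = limit + 26
    records = (11 + factor) // (14 * factor)
    length = limit + factor
    records = factor // length - records // 33
    records = records * (length % length)
    for i in factor:
        records = 34
        if 21 <= 34:
            break
    return length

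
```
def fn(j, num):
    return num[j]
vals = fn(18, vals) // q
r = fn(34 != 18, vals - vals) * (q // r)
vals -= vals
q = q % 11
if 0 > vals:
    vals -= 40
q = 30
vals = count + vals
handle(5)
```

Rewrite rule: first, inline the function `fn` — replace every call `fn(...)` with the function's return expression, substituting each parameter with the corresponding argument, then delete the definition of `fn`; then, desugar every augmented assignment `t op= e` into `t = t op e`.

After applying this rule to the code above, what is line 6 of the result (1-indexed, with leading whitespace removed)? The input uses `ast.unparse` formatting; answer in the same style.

vals = vals - 40

Transformed code:
vals = vals[18] // q
r = (vals - vals)[34 != 18] * (q // r)
vals = vals - vals
q = q % 11
if 0 > vals:
    vals = vals - 40
q = 30
vals = count + vals
handle(5)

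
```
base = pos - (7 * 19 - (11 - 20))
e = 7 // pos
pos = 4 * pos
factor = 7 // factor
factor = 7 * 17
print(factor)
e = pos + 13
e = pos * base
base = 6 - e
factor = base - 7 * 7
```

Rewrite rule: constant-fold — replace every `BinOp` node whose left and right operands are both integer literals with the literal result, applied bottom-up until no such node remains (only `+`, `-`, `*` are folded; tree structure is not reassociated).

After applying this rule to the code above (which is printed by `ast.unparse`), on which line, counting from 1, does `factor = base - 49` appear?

Transformed code:
base = pos - 142
e = 7 // pos
pos = 4 * pos
factor = 7 // factor
factor = 119
print(factor)
e = pos + 13
e = pos * base
base = 6 - e
factor = base - 49

10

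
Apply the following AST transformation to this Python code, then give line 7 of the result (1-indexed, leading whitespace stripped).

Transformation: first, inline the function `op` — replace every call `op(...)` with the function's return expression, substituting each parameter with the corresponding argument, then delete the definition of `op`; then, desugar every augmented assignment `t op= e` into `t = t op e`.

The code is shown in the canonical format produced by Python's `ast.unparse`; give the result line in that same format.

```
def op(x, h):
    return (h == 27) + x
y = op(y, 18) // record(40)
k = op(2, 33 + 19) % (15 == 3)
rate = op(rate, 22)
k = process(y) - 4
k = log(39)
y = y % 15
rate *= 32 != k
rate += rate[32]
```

Transformed code:
y = ((18 == 27) + y) // record(40)
k = ((33 + 19 == 27) + 2) % (15 == 3)
rate = (22 == 27) + rate
k = process(y) - 4
k = log(39)
y = y % 15
rate = rate * (32 != k)
rate = rate + rate[32]

rate = rate * (32 != k)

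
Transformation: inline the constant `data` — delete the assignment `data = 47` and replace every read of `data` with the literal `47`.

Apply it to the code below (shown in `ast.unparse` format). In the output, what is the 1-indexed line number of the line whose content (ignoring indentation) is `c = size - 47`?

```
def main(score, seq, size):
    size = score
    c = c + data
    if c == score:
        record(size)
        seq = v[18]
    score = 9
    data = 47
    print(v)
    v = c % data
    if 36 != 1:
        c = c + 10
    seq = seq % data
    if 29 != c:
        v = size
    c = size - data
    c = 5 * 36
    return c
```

Transformed code:
def main(score, seq, size):
    size = score
    c = c + 47
    if c == score:
        record(size)
        seq = v[18]
    score = 9
    print(v)
    v = c % 47
    if 36 != 1:
        c = c + 10
    seq = seq % 47
    if 29 != c:
        v = size
    c = size - 47
    c = 5 * 36
    return c

15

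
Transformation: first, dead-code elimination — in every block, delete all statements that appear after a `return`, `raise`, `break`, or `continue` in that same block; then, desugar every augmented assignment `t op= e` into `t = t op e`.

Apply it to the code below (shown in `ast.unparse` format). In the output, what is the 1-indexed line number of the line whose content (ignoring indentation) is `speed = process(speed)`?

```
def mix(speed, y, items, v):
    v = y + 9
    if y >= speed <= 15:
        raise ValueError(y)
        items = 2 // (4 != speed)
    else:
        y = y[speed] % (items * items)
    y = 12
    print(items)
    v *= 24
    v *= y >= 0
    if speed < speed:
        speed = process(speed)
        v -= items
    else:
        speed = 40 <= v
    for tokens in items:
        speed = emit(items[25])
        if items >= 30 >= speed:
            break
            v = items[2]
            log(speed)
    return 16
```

12

Transformed code:
def mix(speed, y, items, v):
    v = y + 9
    if y >= speed <= 15:
        raise ValueError(y)
    else:
        y = y[speed] % (items * items)
    y = 12
    print(items)
    v = v * 24
    v = v * (y >= 0)
    if speed < speed:
        speed = process(speed)
        v = v - items
    else:
        speed = 40 <= v
    for tokens in items:
        speed = emit(items[25])
        if items >= 30 >= speed:
            break
    return 16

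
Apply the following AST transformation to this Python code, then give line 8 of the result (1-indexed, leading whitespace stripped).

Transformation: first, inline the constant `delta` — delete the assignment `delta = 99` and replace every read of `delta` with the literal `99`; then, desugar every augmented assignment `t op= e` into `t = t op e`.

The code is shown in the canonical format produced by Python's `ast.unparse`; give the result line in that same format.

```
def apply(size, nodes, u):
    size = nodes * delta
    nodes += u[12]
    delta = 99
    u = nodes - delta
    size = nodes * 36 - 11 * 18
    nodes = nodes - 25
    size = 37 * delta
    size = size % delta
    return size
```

Transformed code:
def apply(size, nodes, u):
    size = nodes * 99
    nodes = nodes + u[12]
    u = nodes - 99
    size = nodes * 36 - 11 * 18
    nodes = nodes - 25
    size = 37 * 99
    size = size % 99
    return size

size = size % 99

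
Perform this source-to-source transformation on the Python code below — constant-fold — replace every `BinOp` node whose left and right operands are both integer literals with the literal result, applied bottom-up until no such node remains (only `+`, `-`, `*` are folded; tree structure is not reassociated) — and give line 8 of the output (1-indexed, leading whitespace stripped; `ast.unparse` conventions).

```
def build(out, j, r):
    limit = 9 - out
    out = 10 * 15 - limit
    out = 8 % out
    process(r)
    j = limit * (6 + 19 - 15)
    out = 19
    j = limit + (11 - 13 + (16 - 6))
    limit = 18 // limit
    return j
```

j = limit + 8

Transformed code:
def build(out, j, r):
    limit = 9 - out
    out = 150 - limit
    out = 8 % out
    process(r)
    j = limit * 10
    out = 19
    j = limit + 8
    limit = 18 // limit
    return j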